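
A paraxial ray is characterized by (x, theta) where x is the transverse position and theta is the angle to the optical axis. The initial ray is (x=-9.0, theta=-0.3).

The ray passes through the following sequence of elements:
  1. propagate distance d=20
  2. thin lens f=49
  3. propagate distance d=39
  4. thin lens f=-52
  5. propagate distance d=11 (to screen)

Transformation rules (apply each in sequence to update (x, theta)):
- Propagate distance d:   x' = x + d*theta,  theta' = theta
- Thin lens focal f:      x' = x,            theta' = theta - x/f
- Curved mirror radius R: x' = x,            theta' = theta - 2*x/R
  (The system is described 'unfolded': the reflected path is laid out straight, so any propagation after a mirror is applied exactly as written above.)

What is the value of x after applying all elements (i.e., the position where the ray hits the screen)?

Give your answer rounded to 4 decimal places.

Answer: -17.8164

Derivation:
Initial: x=-9.0000 theta=-0.3000
After 1 (propagate distance d=20): x=-15.0000 theta=-0.3000
After 2 (thin lens f=49): x=-15.0000 theta=3/490 (≈0.0061)
After 3 (propagate distance d=39): x=-7233/490 (≈-14.7612) theta=3/490 (≈0.0061)
After 4 (thin lens f=-52): x=-7233/490 (≈-14.7612) theta=-1011/3640 (≈-0.2777)
After 5 (propagate distance d=11 (to screen)): x=-453963/25480 (≈-17.8164) theta=-1011/3640 (≈-0.2777)
Rounded to 4 decimal places: x = -17.8164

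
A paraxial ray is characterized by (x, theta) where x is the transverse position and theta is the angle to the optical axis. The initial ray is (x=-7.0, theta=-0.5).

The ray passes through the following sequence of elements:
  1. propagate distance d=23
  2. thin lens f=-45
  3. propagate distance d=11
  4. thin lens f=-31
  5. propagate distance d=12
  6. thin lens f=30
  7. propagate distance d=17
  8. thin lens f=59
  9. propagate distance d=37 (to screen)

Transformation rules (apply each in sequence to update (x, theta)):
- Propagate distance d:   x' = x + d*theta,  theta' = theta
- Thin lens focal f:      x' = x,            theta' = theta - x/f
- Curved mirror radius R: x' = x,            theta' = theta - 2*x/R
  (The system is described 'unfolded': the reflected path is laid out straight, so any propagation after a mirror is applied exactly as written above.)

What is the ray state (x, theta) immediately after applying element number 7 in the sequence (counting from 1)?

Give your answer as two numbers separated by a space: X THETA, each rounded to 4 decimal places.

Answer: -53.0119 -0.1480

Derivation:
Initial: x=-7.0000 theta=-0.5000
After 1 (propagate distance d=23): x=-18.5000 theta=-0.5000
After 2 (thin lens f=-45): x=-18.5000 theta=-41/45 (≈-0.9111)
After 3 (propagate distance d=11): x=-2567/90 (≈-28.5222) theta=-41/45 (≈-0.9111)
After 4 (thin lens f=-31): x=-2567/90 (≈-28.5222) theta=-1703/930 (≈-1.8312)
After 5 (propagate distance d=12): x=-28177/558 (≈-50.4964) theta=-1703/930 (≈-1.8312)
After 6 (thin lens f=30): x=-28177/558 (≈-50.4964) theta=-2477/16740 (≈-0.1480)
After 7 (propagate distance d=17): x=-887419/16740 (≈-53.0119) theta=-2477/16740 (≈-0.1480)
Rounded to 4 decimal places: x = -53.0119, theta = -0.1480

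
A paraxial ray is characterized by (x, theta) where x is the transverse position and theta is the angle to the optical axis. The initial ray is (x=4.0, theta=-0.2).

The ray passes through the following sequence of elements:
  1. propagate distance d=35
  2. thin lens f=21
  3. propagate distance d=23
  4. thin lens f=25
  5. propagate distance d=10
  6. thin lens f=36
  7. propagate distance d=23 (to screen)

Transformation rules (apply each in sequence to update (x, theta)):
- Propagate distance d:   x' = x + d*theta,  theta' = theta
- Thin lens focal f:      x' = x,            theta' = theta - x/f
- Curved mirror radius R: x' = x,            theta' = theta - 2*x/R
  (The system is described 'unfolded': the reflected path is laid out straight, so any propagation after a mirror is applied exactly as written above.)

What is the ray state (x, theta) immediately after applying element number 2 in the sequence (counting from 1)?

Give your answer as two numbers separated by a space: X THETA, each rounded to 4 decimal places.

Answer: -3.0000 -0.0571

Derivation:
Initial: x=4.0000 theta=-0.2000
After 1 (propagate distance d=35): x=-3.0000 theta=-0.2000
After 2 (thin lens f=21): x=-3.0000 theta=-2/35 (≈-0.0571)
Rounded to 4 decimal places: x = -3.0000, theta = -0.0571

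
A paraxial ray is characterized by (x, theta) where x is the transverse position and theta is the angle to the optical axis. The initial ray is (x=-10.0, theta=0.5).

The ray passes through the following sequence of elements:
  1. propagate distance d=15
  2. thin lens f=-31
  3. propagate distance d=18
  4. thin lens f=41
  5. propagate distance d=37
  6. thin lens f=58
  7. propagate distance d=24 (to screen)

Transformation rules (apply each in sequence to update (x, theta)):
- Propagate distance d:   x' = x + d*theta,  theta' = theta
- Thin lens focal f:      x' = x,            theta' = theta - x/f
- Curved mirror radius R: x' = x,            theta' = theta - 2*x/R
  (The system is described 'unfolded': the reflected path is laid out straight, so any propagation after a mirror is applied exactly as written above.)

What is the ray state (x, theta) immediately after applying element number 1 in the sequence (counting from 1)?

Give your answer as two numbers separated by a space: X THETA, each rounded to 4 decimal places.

Initial: x=-10.0000 theta=0.5000
After 1 (propagate distance d=15): x=-2.5000 theta=0.5000
Rounded to 4 decimal places: x = -2.5000, theta = 0.5000

Answer: -2.5000 0.5000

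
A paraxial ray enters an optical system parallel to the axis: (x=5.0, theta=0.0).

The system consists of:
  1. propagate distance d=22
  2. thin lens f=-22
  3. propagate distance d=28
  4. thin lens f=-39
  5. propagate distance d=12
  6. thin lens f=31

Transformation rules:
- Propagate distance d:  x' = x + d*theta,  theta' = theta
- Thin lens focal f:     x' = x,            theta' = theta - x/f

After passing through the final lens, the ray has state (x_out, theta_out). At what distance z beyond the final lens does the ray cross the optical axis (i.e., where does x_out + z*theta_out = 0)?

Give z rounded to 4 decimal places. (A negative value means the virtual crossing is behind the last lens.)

Initial: x=5.0000 theta=0.0000
After 1 (propagate distance d=22): x=5.0000 theta=0.0000
After 2 (thin lens f=-22): x=5.0000 theta=5/22 (≈0.2273)
After 3 (propagate distance d=28): x=125/11 (≈11.3636) theta=5/22 (≈0.2273)
After 4 (thin lens f=-39): x=125/11 (≈11.3636) theta=445/858 (≈0.5186)
After 5 (propagate distance d=12): x=2515/143 (≈17.5874) theta=445/858 (≈0.5186)
After 6 (thin lens f=31): x=2515/143 (≈17.5874) theta=-1295/26598 (≈-0.0487)
z_focus = -x_out/theta_out = -(2515/143)/(-1295/26598) = 93558/259 ≈ 361.2278
Rounded to 4 decimal places: z = 361.2278

Answer: 361.2278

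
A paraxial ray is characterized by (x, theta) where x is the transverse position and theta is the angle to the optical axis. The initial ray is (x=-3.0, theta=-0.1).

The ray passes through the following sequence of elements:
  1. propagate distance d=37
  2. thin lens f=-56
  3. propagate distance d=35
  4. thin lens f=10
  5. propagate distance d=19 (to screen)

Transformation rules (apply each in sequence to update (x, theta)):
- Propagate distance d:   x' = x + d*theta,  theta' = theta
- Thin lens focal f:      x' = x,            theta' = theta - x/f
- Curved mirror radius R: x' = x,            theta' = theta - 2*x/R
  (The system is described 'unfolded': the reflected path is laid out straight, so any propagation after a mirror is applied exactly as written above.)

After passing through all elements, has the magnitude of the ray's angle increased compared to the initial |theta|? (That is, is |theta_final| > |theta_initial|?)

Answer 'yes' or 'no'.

Answer: yes

Derivation:
Initial: x=-3.0000 theta=-0.1000
After 1 (propagate distance d=37): x=-6.7000 theta=-0.1000
After 2 (thin lens f=-56): x=-6.7000 theta=-123/560 (≈-0.2196)
After 3 (propagate distance d=35): x=-14.3875 theta=-123/560 (≈-0.2196)
After 4 (thin lens f=10): x=-14.3875 theta=6827/5600 (≈1.2191)
After 5 (propagate distance d=19 (to screen)): x=49143/5600 (≈8.7755) theta=6827/5600 (≈1.2191)
|theta_initial|=0.1000 |theta_final|=6827/5600 (≈1.2191) -> increased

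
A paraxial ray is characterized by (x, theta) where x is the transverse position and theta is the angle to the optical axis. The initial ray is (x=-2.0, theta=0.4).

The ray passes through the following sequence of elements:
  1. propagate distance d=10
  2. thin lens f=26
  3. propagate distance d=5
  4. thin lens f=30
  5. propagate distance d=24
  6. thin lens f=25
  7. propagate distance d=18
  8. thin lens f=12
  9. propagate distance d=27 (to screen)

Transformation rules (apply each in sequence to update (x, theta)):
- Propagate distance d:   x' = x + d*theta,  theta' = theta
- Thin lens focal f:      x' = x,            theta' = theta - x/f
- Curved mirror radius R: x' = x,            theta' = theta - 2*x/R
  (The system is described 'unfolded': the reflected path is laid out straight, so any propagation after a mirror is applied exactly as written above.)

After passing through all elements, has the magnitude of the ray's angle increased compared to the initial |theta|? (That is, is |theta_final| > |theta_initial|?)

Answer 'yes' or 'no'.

Initial: x=-2.0000 theta=0.4000
After 1 (propagate distance d=10): x=2.0000 theta=0.4000
After 2 (thin lens f=26): x=2.0000 theta=21/65 (≈0.3231)
After 3 (propagate distance d=5): x=47/13 (≈3.6154) theta=21/65 (≈0.3231)
After 4 (thin lens f=30): x=47/13 (≈3.6154) theta=79/390 (≈0.2026)
After 5 (propagate distance d=24): x=551/65 (≈8.4769) theta=79/390 (≈0.2026)
After 6 (thin lens f=25): x=551/65 (≈8.4769) theta=-1331/9750 (≈-0.1365)
After 7 (propagate distance d=18): x=9782/1625 (≈6.0197) theta=-1331/9750 (≈-0.1365)
After 8 (thin lens f=12): x=9782/1625 (≈6.0197) theta=-1037/1625 (≈-0.6382)
After 9 (propagate distance d=27 (to screen)): x=-18217/1625 (≈-11.2105) theta=-1037/1625 (≈-0.6382)
|theta_initial|=0.4000 |theta_final|=1037/1625 (≈0.6382) -> increased

Answer: yes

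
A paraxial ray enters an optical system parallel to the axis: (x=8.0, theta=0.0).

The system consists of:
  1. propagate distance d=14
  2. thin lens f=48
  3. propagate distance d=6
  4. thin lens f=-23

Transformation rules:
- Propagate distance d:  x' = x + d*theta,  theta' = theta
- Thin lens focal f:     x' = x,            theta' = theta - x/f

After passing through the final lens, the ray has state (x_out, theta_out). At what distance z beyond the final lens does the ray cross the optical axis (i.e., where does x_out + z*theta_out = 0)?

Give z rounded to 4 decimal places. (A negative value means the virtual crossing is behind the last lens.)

Initial: x=8.0000 theta=0.0000
After 1 (propagate distance d=14): x=8.0000 theta=0.0000
After 2 (thin lens f=48): x=8.0000 theta=-1/6 (≈-0.1667)
After 3 (propagate distance d=6): x=7.0000 theta=-1/6 (≈-0.1667)
After 4 (thin lens f=-23): x=7.0000 theta=19/138 (≈0.1377)
z_focus = -x_out/theta_out = -(7.0000)/(19/138) = -966/19 ≈ -50.8421
Rounded to 4 decimal places: z = -50.8421

Answer: -50.8421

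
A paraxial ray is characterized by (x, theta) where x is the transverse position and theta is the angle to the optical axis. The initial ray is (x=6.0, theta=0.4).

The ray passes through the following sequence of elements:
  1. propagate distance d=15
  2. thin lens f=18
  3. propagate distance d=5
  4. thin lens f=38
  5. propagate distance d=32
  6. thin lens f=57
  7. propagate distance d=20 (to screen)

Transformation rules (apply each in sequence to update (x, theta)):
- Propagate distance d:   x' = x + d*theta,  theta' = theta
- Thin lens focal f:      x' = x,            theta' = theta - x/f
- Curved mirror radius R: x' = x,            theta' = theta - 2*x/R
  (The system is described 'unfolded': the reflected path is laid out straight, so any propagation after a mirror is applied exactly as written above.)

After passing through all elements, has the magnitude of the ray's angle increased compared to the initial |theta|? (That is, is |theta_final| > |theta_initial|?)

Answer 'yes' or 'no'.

Answer: yes

Derivation:
Initial: x=6.0000 theta=0.4000
After 1 (propagate distance d=15): x=12.0000 theta=0.4000
After 2 (thin lens f=18): x=12.0000 theta=-4/15 (≈-0.2667)
After 3 (propagate distance d=5): x=32/3 (≈10.6667) theta=-4/15 (≈-0.2667)
After 4 (thin lens f=38): x=32/3 (≈10.6667) theta=-52/95 (≈-0.5474)
After 5 (propagate distance d=32): x=-1952/285 (≈-6.8491) theta=-52/95 (≈-0.5474)
After 6 (thin lens f=57): x=-1952/285 (≈-6.8491) theta=-1388/3249 (≈-0.4272)
After 7 (propagate distance d=20 (to screen)): x=-250064/16245 (≈-15.3933) theta=-1388/3249 (≈-0.4272)
|theta_initial|=0.4000 |theta_final|=1388/3249 (≈0.4272) -> increased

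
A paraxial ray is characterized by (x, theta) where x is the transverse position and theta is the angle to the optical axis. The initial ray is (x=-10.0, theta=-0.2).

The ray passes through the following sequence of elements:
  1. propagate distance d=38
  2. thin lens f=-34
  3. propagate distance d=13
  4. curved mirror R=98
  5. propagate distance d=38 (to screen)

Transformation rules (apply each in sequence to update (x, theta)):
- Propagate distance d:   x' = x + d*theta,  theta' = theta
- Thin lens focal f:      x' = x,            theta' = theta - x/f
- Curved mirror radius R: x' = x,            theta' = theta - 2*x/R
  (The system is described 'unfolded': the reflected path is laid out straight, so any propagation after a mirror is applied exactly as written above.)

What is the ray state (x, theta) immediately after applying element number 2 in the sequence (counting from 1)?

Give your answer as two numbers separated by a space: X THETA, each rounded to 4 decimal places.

Initial: x=-10.0000 theta=-0.2000
After 1 (propagate distance d=38): x=-17.6000 theta=-0.2000
After 2 (thin lens f=-34): x=-17.6000 theta=-61/85 (≈-0.7176)
Rounded to 4 decimal places: x = -17.6000, theta = -0.7176

Answer: -17.6000 -0.7176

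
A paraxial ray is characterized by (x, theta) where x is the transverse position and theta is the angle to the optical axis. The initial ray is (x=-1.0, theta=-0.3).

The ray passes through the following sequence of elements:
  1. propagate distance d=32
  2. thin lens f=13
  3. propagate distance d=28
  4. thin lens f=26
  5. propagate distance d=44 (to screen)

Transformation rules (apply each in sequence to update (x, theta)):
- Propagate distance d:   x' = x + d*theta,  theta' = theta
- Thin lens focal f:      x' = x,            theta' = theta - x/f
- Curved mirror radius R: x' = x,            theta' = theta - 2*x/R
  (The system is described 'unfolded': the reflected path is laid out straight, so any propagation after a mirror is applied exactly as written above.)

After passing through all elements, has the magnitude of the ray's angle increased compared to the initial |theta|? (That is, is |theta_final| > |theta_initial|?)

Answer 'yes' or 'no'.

Answer: yes

Derivation:
Initial: x=-1.0000 theta=-0.3000
After 1 (propagate distance d=32): x=-10.6000 theta=-0.3000
After 2 (thin lens f=13): x=-10.6000 theta=67/130 (≈0.5154)
After 3 (propagate distance d=28): x=249/65 (≈3.8308) theta=67/130 (≈0.5154)
After 4 (thin lens f=26): x=249/65 (≈3.8308) theta=311/845 (≈0.3680)
After 5 (propagate distance d=44 (to screen)): x=16921/845 (≈20.0249) theta=311/845 (≈0.3680)
|theta_initial|=0.3000 |theta_final|=311/845 (≈0.3680) -> increased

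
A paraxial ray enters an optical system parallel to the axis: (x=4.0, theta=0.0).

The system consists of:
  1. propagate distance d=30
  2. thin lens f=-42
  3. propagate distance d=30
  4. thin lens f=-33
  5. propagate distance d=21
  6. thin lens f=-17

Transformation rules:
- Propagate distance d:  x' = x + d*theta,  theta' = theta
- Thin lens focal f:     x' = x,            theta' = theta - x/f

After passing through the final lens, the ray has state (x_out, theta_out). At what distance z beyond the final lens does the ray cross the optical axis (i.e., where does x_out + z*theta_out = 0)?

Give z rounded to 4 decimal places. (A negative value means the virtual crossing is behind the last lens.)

Initial: x=4.0000 theta=0.0000
After 1 (propagate distance d=30): x=4.0000 theta=0.0000
After 2 (thin lens f=-42): x=4.0000 theta=2/21 (≈0.0952)
After 3 (propagate distance d=30): x=48/7 (≈6.8571) theta=2/21 (≈0.0952)
After 4 (thin lens f=-33): x=48/7 (≈6.8571) theta=10/33 (≈0.3030)
After 5 (propagate distance d=21): x=1018/77 (≈13.2208) theta=10/33 (≈0.3030)
After 6 (thin lens f=-17): x=1018/77 (≈13.2208) theta=4244/3927 (≈1.0807)
z_focus = -x_out/theta_out = -(1018/77)/(4244/3927) = -25959/2122 ≈ -12.2333
Rounded to 4 decimal places: z = -12.2333

Answer: -12.2333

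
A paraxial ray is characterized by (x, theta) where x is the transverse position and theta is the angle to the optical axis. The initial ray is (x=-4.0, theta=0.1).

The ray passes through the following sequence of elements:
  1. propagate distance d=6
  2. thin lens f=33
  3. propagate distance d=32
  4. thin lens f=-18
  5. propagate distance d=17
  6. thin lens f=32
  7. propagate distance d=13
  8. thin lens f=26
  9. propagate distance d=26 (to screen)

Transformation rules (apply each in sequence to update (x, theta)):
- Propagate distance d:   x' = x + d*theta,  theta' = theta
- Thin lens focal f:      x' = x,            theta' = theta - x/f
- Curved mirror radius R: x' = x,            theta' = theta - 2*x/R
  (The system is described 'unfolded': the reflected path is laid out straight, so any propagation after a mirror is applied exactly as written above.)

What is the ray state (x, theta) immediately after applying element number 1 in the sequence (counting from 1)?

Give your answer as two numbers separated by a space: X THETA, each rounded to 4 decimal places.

Answer: -3.4000 0.1000

Derivation:
Initial: x=-4.0000 theta=0.1000
After 1 (propagate distance d=6): x=-3.4000 theta=0.1000
Rounded to 4 decimal places: x = -3.4000, theta = 0.1000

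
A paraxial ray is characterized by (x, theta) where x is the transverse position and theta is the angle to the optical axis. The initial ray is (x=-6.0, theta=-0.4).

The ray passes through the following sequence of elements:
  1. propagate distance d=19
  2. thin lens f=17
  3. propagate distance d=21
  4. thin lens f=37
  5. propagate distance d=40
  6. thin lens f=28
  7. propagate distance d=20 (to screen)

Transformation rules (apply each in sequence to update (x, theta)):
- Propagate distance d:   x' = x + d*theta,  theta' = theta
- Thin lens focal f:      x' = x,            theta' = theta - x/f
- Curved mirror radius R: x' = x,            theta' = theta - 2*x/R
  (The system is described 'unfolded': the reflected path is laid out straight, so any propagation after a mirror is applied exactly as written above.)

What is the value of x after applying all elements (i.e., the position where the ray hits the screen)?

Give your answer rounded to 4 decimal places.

Answer: 15.5027

Derivation:
Initial: x=-6.0000 theta=-0.4000
After 1 (propagate distance d=19): x=-13.6000 theta=-0.4000
After 2 (thin lens f=17): x=-13.6000 theta=0.4000
After 3 (propagate distance d=21): x=-5.2000 theta=0.4000
After 4 (thin lens f=37): x=-5.2000 theta=20/37 (≈0.5405)
After 5 (propagate distance d=40): x=3038/185 (≈16.4216) theta=20/37 (≈0.5405)
After 6 (thin lens f=28): x=3038/185 (≈16.4216) theta=-17/370 (≈-0.0459)
After 7 (propagate distance d=20 (to screen)): x=2868/185 (≈15.5027) theta=-17/370 (≈-0.0459)
Rounded to 4 decimal places: x = 15.5027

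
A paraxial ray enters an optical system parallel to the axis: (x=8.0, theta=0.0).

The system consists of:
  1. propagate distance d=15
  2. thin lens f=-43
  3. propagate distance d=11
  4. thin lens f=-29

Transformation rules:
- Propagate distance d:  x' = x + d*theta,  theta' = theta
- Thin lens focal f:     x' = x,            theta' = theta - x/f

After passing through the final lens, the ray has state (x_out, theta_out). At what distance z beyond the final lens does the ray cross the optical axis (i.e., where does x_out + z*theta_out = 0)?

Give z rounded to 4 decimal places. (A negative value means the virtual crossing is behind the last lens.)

Initial: x=8.0000 theta=0.0000
After 1 (propagate distance d=15): x=8.0000 theta=0.0000
After 2 (thin lens f=-43): x=8.0000 theta=8/43 (≈0.1860)
After 3 (propagate distance d=11): x=432/43 (≈10.0465) theta=8/43 (≈0.1860)
After 4 (thin lens f=-29): x=432/43 (≈10.0465) theta=664/1247 (≈0.5325)
z_focus = -x_out/theta_out = -(432/43)/(664/1247) = -1566/83 ≈ -18.8675
Rounded to 4 decimal places: z = -18.8675

Answer: -18.8675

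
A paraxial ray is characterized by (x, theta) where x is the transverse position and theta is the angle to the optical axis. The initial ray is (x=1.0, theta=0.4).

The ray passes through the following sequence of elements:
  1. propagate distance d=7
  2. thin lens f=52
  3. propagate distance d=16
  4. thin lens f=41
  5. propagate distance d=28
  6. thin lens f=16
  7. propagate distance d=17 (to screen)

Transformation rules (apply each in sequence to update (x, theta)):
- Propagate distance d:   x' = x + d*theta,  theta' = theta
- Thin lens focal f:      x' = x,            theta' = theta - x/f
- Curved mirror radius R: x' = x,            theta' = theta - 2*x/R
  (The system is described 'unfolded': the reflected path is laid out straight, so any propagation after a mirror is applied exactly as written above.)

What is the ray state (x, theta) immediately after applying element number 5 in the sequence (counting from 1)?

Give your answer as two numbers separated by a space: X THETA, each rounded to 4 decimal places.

Initial: x=1.0000 theta=0.4000
After 1 (propagate distance d=7): x=3.8000 theta=0.4000
After 2 (thin lens f=52): x=3.8000 theta=17/52 (≈0.3269)
After 3 (propagate distance d=16): x=587/65 (≈9.0308) theta=17/52 (≈0.3269)
After 4 (thin lens f=41): x=587/65 (≈9.0308) theta=1137/10660 (≈0.1067)
After 5 (propagate distance d=28): x=32026/2665 (≈12.0173) theta=1137/10660 (≈0.1067)
Rounded to 4 decimal places: x = 12.0173, theta = 0.1067

Answer: 12.0173 0.1067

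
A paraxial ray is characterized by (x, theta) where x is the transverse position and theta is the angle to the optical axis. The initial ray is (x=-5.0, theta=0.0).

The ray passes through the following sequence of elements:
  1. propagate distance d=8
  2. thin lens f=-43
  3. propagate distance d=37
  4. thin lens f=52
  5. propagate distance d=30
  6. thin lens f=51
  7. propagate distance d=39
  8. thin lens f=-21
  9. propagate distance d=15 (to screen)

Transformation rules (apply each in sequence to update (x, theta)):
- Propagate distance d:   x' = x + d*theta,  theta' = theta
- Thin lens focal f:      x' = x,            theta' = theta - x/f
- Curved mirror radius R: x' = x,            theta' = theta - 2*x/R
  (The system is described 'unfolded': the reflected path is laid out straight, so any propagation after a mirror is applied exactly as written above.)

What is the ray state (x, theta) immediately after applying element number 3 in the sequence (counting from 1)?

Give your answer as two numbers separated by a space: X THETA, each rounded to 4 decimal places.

Answer: -9.3023 -0.1163

Derivation:
Initial: x=-5.0000 theta=0.0000
After 1 (propagate distance d=8): x=-5.0000 theta=0.0000
After 2 (thin lens f=-43): x=-5.0000 theta=-5/43 (≈-0.1163)
After 3 (propagate distance d=37): x=-400/43 (≈-9.3023) theta=-5/43 (≈-0.1163)
Rounded to 4 decimal places: x = -9.3023, theta = -0.1163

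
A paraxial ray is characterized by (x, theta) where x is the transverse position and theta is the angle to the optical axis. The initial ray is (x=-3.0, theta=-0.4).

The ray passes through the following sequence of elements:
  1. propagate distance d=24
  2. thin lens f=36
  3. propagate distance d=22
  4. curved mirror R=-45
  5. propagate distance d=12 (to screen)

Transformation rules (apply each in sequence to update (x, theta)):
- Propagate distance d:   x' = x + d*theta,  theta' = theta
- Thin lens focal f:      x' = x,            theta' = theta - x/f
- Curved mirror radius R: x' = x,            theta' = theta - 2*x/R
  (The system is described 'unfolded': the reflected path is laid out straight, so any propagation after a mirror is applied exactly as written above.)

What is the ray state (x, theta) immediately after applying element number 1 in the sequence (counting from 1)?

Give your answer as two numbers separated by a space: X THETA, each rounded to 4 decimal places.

Answer: -12.6000 -0.4000

Derivation:
Initial: x=-3.0000 theta=-0.4000
After 1 (propagate distance d=24): x=-12.6000 theta=-0.4000
Rounded to 4 decimal places: x = -12.6000, theta = -0.4000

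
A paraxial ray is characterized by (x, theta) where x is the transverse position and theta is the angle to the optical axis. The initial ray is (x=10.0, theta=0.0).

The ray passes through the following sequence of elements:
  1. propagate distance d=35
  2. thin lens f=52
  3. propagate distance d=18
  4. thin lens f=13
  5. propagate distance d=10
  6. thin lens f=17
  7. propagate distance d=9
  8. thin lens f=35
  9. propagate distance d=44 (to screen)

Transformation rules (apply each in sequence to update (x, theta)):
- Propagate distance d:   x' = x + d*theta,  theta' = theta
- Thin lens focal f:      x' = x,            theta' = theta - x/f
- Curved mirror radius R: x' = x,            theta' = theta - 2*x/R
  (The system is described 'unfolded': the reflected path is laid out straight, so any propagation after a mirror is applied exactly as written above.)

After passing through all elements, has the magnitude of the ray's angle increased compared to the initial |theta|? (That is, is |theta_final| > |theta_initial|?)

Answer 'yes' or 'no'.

Initial: x=10.0000 theta=0.0000
After 1 (propagate distance d=35): x=10.0000 theta=0.0000
After 2 (thin lens f=52): x=10.0000 theta=-5/26 (≈-0.1923)
After 3 (propagate distance d=18): x=85/13 (≈6.5385) theta=-5/26 (≈-0.1923)
After 4 (thin lens f=13): x=85/13 (≈6.5385) theta=-235/338 (≈-0.6953)
After 5 (propagate distance d=10): x=-70/169 (≈-0.4142) theta=-235/338 (≈-0.6953)
After 6 (thin lens f=17): x=-70/169 (≈-0.4142) theta=-3855/5746 (≈-0.6709)
After 7 (propagate distance d=9): x=-37075/5746 (≈-6.4523) theta=-3855/5746 (≈-0.6709)
After 8 (thin lens f=35): x=-37075/5746 (≈-6.4523) theta=-9785/20111 (≈-0.4865)
After 9 (propagate distance d=44 (to screen)): x=-1120605/40222 (≈-27.8605) theta=-9785/20111 (≈-0.4865)
|theta_initial|=0.0000 |theta_final|=9785/20111 (≈0.4865) -> increased

Answer: yes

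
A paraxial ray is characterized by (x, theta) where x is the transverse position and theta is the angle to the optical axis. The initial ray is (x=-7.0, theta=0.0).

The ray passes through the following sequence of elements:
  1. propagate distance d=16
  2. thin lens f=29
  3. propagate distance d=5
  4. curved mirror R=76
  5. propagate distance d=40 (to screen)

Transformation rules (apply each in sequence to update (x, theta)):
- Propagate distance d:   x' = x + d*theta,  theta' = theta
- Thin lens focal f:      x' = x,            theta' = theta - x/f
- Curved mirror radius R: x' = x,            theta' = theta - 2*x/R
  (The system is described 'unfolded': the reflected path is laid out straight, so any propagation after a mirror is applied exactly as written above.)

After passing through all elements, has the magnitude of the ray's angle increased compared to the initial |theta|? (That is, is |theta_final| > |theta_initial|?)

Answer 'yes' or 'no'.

Initial: x=-7.0000 theta=0.0000
After 1 (propagate distance d=16): x=-7.0000 theta=0.0000
After 2 (thin lens f=29): x=-7.0000 theta=7/29 (≈0.2414)
After 3 (propagate distance d=5): x=-168/29 (≈-5.7931) theta=7/29 (≈0.2414)
After 4 (curved mirror R=76): x=-168/29 (≈-5.7931) theta=217/551 (≈0.3938)
After 5 (propagate distance d=40 (to screen)): x=5488/551 (≈9.9601) theta=217/551 (≈0.3938)
|theta_initial|=0.0000 |theta_final|=217/551 (≈0.3938) -> increased

Answer: yes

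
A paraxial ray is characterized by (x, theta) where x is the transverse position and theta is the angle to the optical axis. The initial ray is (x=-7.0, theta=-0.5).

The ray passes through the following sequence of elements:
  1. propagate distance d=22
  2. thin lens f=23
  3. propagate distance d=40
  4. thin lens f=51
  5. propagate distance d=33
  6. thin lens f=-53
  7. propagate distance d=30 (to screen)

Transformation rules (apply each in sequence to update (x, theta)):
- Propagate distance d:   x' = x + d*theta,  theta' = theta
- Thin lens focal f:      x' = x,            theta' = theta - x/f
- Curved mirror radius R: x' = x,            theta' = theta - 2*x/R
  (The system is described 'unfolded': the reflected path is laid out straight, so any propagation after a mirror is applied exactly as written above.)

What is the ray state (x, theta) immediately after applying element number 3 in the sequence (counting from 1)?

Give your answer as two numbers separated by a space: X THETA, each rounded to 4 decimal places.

Answer: -6.6957 0.2826

Derivation:
Initial: x=-7.0000 theta=-0.5000
After 1 (propagate distance d=22): x=-18.0000 theta=-0.5000
After 2 (thin lens f=23): x=-18.0000 theta=13/46 (≈0.2826)
After 3 (propagate distance d=40): x=-154/23 (≈-6.6957) theta=13/46 (≈0.2826)
Rounded to 4 decimal places: x = -6.6957, theta = 0.2826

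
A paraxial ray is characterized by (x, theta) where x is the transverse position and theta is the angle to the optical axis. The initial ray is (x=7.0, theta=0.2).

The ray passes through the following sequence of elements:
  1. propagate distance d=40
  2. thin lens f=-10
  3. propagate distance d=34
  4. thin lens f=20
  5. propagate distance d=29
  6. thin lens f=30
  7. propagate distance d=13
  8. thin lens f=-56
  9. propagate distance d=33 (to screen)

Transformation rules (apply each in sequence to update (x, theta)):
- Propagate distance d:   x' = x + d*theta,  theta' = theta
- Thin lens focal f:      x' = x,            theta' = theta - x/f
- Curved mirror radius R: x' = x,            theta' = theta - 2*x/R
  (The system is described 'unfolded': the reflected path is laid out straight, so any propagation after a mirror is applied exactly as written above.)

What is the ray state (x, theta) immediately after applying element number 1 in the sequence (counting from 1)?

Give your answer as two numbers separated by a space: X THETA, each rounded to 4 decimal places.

Answer: 15.0000 0.2000

Derivation:
Initial: x=7.0000 theta=0.2000
After 1 (propagate distance d=40): x=15.0000 theta=0.2000
Rounded to 4 decimal places: x = 15.0000, theta = 0.2000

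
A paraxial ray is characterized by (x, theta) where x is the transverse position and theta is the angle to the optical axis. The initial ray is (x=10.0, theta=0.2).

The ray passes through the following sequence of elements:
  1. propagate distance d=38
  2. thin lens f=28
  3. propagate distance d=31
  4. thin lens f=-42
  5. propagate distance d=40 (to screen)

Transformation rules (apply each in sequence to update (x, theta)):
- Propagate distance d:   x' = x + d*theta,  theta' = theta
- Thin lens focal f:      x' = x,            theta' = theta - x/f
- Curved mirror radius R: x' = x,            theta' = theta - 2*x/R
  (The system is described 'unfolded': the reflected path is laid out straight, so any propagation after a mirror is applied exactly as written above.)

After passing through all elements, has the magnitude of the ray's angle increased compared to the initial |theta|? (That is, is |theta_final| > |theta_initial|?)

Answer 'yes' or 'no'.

Initial: x=10.0000 theta=0.2000
After 1 (propagate distance d=38): x=17.6000 theta=0.2000
After 2 (thin lens f=28): x=17.6000 theta=-3/7 (≈-0.4286)
After 3 (propagate distance d=31): x=151/35 (≈4.3143) theta=-3/7 (≈-0.4286)
After 4 (thin lens f=-42): x=151/35 (≈4.3143) theta=-479/1470 (≈-0.3259)
After 5 (propagate distance d=40 (to screen)): x=-6409/735 (≈-8.7197) theta=-479/1470 (≈-0.3259)
|theta_initial|=0.2000 |theta_final|=479/1470 (≈0.3259) -> increased

Answer: yes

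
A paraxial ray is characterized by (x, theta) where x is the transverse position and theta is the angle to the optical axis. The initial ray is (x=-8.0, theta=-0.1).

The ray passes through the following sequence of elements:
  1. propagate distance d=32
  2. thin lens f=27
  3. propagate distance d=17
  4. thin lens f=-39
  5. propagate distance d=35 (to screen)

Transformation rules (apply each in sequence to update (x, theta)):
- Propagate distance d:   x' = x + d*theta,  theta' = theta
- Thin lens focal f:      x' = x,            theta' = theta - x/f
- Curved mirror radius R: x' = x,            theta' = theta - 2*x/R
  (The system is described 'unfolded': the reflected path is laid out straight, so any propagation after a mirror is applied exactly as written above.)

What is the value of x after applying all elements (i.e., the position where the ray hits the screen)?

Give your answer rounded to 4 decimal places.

Initial: x=-8.0000 theta=-0.1000
After 1 (propagate distance d=32): x=-11.2000 theta=-0.1000
After 2 (thin lens f=27): x=-11.2000 theta=17/54 (≈0.3148)
After 3 (propagate distance d=17): x=-1579/270 (≈-5.8481) theta=17/54 (≈0.3148)
After 4 (thin lens f=-39): x=-1579/270 (≈-5.8481) theta=868/5265 (≈0.1649)
After 5 (propagate distance d=35 (to screen)): x=-821/10530 (≈-0.0780) theta=868/5265 (≈0.1649)
Rounded to 4 decimal places: x = -0.0780

Answer: -0.0780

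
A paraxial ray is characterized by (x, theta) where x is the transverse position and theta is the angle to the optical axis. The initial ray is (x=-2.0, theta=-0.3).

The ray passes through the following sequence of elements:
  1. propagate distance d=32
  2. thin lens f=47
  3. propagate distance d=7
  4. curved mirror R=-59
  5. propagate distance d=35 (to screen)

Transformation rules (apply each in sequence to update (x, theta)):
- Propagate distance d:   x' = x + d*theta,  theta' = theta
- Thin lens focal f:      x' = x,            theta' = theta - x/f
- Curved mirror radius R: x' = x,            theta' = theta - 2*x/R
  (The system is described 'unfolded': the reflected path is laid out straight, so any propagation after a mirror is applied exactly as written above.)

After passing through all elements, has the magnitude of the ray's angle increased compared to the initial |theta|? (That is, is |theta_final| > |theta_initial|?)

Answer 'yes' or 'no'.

Answer: yes

Derivation:
Initial: x=-2.0000 theta=-0.3000
After 1 (propagate distance d=32): x=-11.6000 theta=-0.3000
After 2 (thin lens f=47): x=-11.6000 theta=-5/94 (≈-0.0532)
After 3 (propagate distance d=7): x=-5627/470 (≈-11.9723) theta=-5/94 (≈-0.0532)
After 4 (curved mirror R=-59): x=-5627/470 (≈-11.9723) theta=-12729/27730 (≈-0.4590)
After 5 (propagate distance d=35 (to screen)): x=-388754/13865 (≈-28.0385) theta=-12729/27730 (≈-0.4590)
|theta_initial|=0.3000 |theta_final|=12729/27730 (≈0.4590) -> increased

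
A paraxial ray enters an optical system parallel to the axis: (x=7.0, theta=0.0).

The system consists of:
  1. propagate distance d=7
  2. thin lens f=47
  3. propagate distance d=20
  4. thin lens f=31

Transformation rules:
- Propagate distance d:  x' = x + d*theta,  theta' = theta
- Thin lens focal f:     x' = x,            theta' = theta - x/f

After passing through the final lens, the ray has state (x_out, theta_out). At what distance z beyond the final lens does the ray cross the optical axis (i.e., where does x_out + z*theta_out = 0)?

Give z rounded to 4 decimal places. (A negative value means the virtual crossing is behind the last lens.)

Initial: x=7.0000 theta=0.0000
After 1 (propagate distance d=7): x=7.0000 theta=0.0000
After 2 (thin lens f=47): x=7.0000 theta=-7/47 (≈-0.1489)
After 3 (propagate distance d=20): x=189/47 (≈4.0213) theta=-7/47 (≈-0.1489)
After 4 (thin lens f=31): x=189/47 (≈4.0213) theta=-406/1457 (≈-0.2787)
z_focus = -x_out/theta_out = -(189/47)/(-406/1457) = 837/58 ≈ 14.4310
Rounded to 4 decimal places: z = 14.4310

Answer: 14.4310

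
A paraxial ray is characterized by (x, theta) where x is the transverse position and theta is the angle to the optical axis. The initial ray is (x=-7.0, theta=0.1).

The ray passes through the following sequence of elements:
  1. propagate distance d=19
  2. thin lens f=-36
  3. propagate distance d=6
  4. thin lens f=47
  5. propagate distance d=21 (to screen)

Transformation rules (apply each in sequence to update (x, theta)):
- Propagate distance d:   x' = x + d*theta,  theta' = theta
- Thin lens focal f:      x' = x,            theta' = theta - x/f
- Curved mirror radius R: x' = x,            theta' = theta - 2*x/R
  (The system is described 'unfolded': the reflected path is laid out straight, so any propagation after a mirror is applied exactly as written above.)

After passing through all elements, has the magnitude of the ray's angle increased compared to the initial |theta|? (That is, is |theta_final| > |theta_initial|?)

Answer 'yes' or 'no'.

Initial: x=-7.0000 theta=0.1000
After 1 (propagate distance d=19): x=-5.1000 theta=0.1000
After 2 (thin lens f=-36): x=-5.1000 theta=-1/24 (≈-0.0417)
After 3 (propagate distance d=6): x=-5.3500 theta=-1/24 (≈-0.0417)
After 4 (thin lens f=47): x=-5.3500 theta=407/5640 (≈0.0722)
After 5 (propagate distance d=21 (to screen)): x=-7209/1880 (≈-3.8346) theta=407/5640 (≈0.0722)
|theta_initial|=0.1000 |theta_final|=407/5640 (≈0.0722) -> not increased

Answer: no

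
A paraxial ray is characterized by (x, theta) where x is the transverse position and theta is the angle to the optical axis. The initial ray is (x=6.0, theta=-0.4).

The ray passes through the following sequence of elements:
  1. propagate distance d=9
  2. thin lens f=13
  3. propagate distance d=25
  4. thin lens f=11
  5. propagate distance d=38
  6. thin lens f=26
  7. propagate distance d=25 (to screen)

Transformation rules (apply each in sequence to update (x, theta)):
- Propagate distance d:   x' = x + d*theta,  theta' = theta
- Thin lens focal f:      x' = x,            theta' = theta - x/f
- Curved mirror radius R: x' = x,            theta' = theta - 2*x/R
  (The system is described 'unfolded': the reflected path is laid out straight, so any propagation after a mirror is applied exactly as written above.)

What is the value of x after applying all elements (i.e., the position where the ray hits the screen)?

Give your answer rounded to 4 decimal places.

Initial: x=6.0000 theta=-0.4000
After 1 (propagate distance d=9): x=2.4000 theta=-0.4000
After 2 (thin lens f=13): x=2.4000 theta=-38/65 (≈-0.5846)
After 3 (propagate distance d=25): x=-794/65 (≈-12.2154) theta=-38/65 (≈-0.5846)
After 4 (thin lens f=11): x=-794/65 (≈-12.2154) theta=376/715 (≈0.5259)
After 5 (propagate distance d=38): x=5554/715 (≈7.7678) theta=376/715 (≈0.5259)
After 6 (thin lens f=26): x=5554/715 (≈7.7678) theta=2111/9295 (≈0.2271)
After 7 (propagate distance d=25 (to screen)): x=124977/9295 (≈13.4456) theta=2111/9295 (≈0.2271)
Rounded to 4 decimal places: x = 13.4456

Answer: 13.4456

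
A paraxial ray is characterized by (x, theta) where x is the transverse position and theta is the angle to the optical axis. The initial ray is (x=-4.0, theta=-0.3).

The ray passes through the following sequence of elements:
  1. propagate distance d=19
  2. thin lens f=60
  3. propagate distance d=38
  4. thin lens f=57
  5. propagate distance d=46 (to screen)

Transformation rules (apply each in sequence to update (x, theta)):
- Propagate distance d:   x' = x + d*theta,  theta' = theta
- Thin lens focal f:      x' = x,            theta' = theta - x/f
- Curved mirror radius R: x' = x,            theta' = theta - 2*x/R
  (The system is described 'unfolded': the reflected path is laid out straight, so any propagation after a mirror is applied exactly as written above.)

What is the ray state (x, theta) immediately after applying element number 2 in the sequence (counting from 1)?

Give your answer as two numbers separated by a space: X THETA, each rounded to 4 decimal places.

Initial: x=-4.0000 theta=-0.3000
After 1 (propagate distance d=19): x=-9.7000 theta=-0.3000
After 2 (thin lens f=60): x=-9.7000 theta=-83/600 (≈-0.1383)
Rounded to 4 decimal places: x = -9.7000, theta = -0.1383

Answer: -9.7000 -0.1383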